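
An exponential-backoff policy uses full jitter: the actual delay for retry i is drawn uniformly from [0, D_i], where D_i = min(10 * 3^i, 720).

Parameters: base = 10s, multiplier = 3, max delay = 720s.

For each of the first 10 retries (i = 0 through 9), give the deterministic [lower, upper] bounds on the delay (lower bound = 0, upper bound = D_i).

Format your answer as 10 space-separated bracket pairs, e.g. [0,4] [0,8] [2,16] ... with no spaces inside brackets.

Answer: [0,10] [0,30] [0,90] [0,270] [0,720] [0,720] [0,720] [0,720] [0,720] [0,720]

Derivation:
Computing bounds per retry:
  i=0: D_i=min(10*3^0,720)=10, bounds=[0,10]
  i=1: D_i=min(10*3^1,720)=30, bounds=[0,30]
  i=2: D_i=min(10*3^2,720)=90, bounds=[0,90]
  i=3: D_i=min(10*3^3,720)=270, bounds=[0,270]
  i=4: D_i=min(10*3^4,720)=720, bounds=[0,720]
  i=5: D_i=min(10*3^5,720)=720, bounds=[0,720]
  i=6: D_i=min(10*3^6,720)=720, bounds=[0,720]
  i=7: D_i=min(10*3^7,720)=720, bounds=[0,720]
  i=8: D_i=min(10*3^8,720)=720, bounds=[0,720]
  i=9: D_i=min(10*3^9,720)=720, bounds=[0,720]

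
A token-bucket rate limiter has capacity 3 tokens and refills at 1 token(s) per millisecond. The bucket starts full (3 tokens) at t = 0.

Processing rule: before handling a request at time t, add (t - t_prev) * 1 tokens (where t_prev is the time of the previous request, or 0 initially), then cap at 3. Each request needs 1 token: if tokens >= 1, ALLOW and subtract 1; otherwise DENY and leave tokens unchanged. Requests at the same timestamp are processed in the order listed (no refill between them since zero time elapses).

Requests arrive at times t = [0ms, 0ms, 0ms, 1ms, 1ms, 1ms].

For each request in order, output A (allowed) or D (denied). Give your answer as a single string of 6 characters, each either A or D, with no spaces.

Simulating step by step:
  req#1 t=0ms: ALLOW
  req#2 t=0ms: ALLOW
  req#3 t=0ms: ALLOW
  req#4 t=1ms: ALLOW
  req#5 t=1ms: DENY
  req#6 t=1ms: DENY

Answer: AAAADD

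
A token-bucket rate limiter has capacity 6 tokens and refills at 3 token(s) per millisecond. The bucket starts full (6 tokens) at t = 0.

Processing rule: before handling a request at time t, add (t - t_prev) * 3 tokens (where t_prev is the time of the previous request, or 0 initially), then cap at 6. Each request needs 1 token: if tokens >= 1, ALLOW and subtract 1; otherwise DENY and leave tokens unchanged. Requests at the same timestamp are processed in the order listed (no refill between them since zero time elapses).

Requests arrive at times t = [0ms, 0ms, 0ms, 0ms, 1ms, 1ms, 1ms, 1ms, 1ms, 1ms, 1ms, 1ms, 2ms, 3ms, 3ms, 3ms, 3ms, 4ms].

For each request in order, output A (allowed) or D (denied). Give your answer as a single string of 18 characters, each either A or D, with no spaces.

Simulating step by step:
  req#1 t=0ms: ALLOW
  req#2 t=0ms: ALLOW
  req#3 t=0ms: ALLOW
  req#4 t=0ms: ALLOW
  req#5 t=1ms: ALLOW
  req#6 t=1ms: ALLOW
  req#7 t=1ms: ALLOW
  req#8 t=1ms: ALLOW
  req#9 t=1ms: ALLOW
  req#10 t=1ms: DENY
  req#11 t=1ms: DENY
  req#12 t=1ms: DENY
  req#13 t=2ms: ALLOW
  req#14 t=3ms: ALLOW
  req#15 t=3ms: ALLOW
  req#16 t=3ms: ALLOW
  req#17 t=3ms: ALLOW
  req#18 t=4ms: ALLOW

Answer: AAAAAAAAADDDAAAAAA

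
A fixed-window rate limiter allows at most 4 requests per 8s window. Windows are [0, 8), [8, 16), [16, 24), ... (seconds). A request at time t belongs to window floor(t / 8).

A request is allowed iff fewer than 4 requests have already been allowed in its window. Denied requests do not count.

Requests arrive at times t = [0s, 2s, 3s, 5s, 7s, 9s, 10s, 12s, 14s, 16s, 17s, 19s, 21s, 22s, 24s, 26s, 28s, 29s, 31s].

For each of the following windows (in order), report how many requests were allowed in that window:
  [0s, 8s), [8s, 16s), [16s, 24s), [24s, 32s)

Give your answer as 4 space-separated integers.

Answer: 4 4 4 4

Derivation:
Processing requests:
  req#1 t=0s (window 0): ALLOW
  req#2 t=2s (window 0): ALLOW
  req#3 t=3s (window 0): ALLOW
  req#4 t=5s (window 0): ALLOW
  req#5 t=7s (window 0): DENY
  req#6 t=9s (window 1): ALLOW
  req#7 t=10s (window 1): ALLOW
  req#8 t=12s (window 1): ALLOW
  req#9 t=14s (window 1): ALLOW
  req#10 t=16s (window 2): ALLOW
  req#11 t=17s (window 2): ALLOW
  req#12 t=19s (window 2): ALLOW
  req#13 t=21s (window 2): ALLOW
  req#14 t=22s (window 2): DENY
  req#15 t=24s (window 3): ALLOW
  req#16 t=26s (window 3): ALLOW
  req#17 t=28s (window 3): ALLOW
  req#18 t=29s (window 3): ALLOW
  req#19 t=31s (window 3): DENY

Allowed counts by window: 4 4 4 4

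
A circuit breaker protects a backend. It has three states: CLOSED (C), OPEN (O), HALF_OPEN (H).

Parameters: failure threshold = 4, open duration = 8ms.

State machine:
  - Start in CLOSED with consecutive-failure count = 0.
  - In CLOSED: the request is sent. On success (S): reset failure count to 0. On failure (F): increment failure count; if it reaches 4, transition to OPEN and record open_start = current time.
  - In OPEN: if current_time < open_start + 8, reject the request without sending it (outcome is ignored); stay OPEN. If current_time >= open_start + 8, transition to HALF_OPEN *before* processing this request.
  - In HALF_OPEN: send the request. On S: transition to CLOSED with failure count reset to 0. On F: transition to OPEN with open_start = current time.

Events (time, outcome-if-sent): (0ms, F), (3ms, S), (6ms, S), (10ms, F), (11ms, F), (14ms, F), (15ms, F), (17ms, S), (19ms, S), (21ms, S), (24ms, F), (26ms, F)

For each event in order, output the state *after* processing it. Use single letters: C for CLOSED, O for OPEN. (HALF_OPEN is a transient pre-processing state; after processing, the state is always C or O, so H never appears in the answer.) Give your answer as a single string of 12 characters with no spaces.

Answer: CCCCCCOOOOOO

Derivation:
State after each event:
  event#1 t=0ms outcome=F: state=CLOSED
  event#2 t=3ms outcome=S: state=CLOSED
  event#3 t=6ms outcome=S: state=CLOSED
  event#4 t=10ms outcome=F: state=CLOSED
  event#5 t=11ms outcome=F: state=CLOSED
  event#6 t=14ms outcome=F: state=CLOSED
  event#7 t=15ms outcome=F: state=OPEN
  event#8 t=17ms outcome=S: state=OPEN
  event#9 t=19ms outcome=S: state=OPEN
  event#10 t=21ms outcome=S: state=OPEN
  event#11 t=24ms outcome=F: state=OPEN
  event#12 t=26ms outcome=F: state=OPEN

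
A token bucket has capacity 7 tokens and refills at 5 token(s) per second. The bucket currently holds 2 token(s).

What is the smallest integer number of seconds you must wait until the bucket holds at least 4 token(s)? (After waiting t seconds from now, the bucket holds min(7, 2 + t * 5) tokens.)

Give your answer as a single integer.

Answer: 1

Derivation:
Need 2 + t * 5 >= 4, so t >= 2/5.
Smallest integer t = ceil(2/5) = 1.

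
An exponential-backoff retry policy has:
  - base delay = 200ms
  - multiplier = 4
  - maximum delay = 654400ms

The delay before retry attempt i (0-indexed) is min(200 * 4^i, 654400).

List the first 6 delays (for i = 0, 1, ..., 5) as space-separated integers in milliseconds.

Answer: 200 800 3200 12800 51200 204800

Derivation:
Computing each delay:
  i=0: min(200*4^0, 654400) = 200
  i=1: min(200*4^1, 654400) = 800
  i=2: min(200*4^2, 654400) = 3200
  i=3: min(200*4^3, 654400) = 12800
  i=4: min(200*4^4, 654400) = 51200
  i=5: min(200*4^5, 654400) = 204800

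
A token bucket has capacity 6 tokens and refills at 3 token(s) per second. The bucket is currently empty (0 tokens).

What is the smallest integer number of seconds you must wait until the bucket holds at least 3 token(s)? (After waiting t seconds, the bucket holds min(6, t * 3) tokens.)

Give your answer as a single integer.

Need t * 3 >= 3, so t >= 3/3.
Smallest integer t = ceil(3/3) = 1.

Answer: 1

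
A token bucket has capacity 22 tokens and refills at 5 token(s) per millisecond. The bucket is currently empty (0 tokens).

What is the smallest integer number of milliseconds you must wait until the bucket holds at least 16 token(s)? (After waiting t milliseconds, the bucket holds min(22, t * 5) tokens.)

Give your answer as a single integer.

Answer: 4

Derivation:
Need t * 5 >= 16, so t >= 16/5.
Smallest integer t = ceil(16/5) = 4.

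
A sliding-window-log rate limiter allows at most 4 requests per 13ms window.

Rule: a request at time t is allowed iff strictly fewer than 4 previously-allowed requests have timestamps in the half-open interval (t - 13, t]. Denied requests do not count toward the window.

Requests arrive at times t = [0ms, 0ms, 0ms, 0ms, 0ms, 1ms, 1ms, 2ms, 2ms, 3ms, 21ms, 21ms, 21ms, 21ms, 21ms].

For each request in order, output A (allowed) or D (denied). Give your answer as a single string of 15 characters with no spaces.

Tracking allowed requests in the window:
  req#1 t=0ms: ALLOW
  req#2 t=0ms: ALLOW
  req#3 t=0ms: ALLOW
  req#4 t=0ms: ALLOW
  req#5 t=0ms: DENY
  req#6 t=1ms: DENY
  req#7 t=1ms: DENY
  req#8 t=2ms: DENY
  req#9 t=2ms: DENY
  req#10 t=3ms: DENY
  req#11 t=21ms: ALLOW
  req#12 t=21ms: ALLOW
  req#13 t=21ms: ALLOW
  req#14 t=21ms: ALLOW
  req#15 t=21ms: DENY

Answer: AAAADDDDDDAAAAD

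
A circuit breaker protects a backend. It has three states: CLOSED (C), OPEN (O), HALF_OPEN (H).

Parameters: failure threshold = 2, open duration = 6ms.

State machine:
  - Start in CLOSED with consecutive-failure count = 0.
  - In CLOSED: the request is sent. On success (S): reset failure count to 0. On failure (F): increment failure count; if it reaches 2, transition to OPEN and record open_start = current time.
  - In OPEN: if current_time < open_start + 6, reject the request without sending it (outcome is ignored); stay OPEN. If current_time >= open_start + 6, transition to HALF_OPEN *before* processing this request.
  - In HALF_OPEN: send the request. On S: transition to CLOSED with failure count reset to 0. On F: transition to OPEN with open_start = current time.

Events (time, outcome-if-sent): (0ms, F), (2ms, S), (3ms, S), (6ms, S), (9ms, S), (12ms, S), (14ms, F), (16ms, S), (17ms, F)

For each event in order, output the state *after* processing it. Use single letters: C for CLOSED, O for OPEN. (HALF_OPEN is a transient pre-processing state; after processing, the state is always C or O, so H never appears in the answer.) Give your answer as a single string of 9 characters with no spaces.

State after each event:
  event#1 t=0ms outcome=F: state=CLOSED
  event#2 t=2ms outcome=S: state=CLOSED
  event#3 t=3ms outcome=S: state=CLOSED
  event#4 t=6ms outcome=S: state=CLOSED
  event#5 t=9ms outcome=S: state=CLOSED
  event#6 t=12ms outcome=S: state=CLOSED
  event#7 t=14ms outcome=F: state=CLOSED
  event#8 t=16ms outcome=S: state=CLOSED
  event#9 t=17ms outcome=F: state=CLOSED

Answer: CCCCCCCCC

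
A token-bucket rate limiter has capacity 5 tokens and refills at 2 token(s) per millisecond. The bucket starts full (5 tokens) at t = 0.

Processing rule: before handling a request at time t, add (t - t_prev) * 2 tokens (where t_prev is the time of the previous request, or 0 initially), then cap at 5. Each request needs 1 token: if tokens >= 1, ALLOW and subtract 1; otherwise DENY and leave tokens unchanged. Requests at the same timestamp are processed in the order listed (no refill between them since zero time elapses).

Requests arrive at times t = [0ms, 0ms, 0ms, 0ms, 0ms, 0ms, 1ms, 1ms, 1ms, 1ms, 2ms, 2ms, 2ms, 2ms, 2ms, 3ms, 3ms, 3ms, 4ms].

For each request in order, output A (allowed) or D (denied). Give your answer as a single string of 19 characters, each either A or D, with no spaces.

Answer: AAAAADAADDAADDDAADA

Derivation:
Simulating step by step:
  req#1 t=0ms: ALLOW
  req#2 t=0ms: ALLOW
  req#3 t=0ms: ALLOW
  req#4 t=0ms: ALLOW
  req#5 t=0ms: ALLOW
  req#6 t=0ms: DENY
  req#7 t=1ms: ALLOW
  req#8 t=1ms: ALLOW
  req#9 t=1ms: DENY
  req#10 t=1ms: DENY
  req#11 t=2ms: ALLOW
  req#12 t=2ms: ALLOW
  req#13 t=2ms: DENY
  req#14 t=2ms: DENY
  req#15 t=2ms: DENY
  req#16 t=3ms: ALLOW
  req#17 t=3ms: ALLOW
  req#18 t=3ms: DENY
  req#19 t=4ms: ALLOW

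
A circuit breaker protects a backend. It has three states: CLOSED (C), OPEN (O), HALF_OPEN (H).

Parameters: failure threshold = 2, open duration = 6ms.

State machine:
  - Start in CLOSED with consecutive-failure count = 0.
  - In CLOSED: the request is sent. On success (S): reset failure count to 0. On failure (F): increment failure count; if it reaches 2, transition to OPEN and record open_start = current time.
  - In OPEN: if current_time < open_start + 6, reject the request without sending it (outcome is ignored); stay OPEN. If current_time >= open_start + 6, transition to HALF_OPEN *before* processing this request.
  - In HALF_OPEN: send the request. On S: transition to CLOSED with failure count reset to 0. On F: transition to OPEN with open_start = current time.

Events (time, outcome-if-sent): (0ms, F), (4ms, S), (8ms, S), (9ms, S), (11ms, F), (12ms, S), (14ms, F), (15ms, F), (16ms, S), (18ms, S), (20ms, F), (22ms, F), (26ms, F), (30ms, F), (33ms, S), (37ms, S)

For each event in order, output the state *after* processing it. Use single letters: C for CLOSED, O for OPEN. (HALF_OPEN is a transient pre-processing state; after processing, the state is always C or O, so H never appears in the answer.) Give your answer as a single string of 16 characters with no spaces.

Answer: CCCCCCCOOOOOOOOC

Derivation:
State after each event:
  event#1 t=0ms outcome=F: state=CLOSED
  event#2 t=4ms outcome=S: state=CLOSED
  event#3 t=8ms outcome=S: state=CLOSED
  event#4 t=9ms outcome=S: state=CLOSED
  event#5 t=11ms outcome=F: state=CLOSED
  event#6 t=12ms outcome=S: state=CLOSED
  event#7 t=14ms outcome=F: state=CLOSED
  event#8 t=15ms outcome=F: state=OPEN
  event#9 t=16ms outcome=S: state=OPEN
  event#10 t=18ms outcome=S: state=OPEN
  event#11 t=20ms outcome=F: state=OPEN
  event#12 t=22ms outcome=F: state=OPEN
  event#13 t=26ms outcome=F: state=OPEN
  event#14 t=30ms outcome=F: state=OPEN
  event#15 t=33ms outcome=S: state=OPEN
  event#16 t=37ms outcome=S: state=CLOSED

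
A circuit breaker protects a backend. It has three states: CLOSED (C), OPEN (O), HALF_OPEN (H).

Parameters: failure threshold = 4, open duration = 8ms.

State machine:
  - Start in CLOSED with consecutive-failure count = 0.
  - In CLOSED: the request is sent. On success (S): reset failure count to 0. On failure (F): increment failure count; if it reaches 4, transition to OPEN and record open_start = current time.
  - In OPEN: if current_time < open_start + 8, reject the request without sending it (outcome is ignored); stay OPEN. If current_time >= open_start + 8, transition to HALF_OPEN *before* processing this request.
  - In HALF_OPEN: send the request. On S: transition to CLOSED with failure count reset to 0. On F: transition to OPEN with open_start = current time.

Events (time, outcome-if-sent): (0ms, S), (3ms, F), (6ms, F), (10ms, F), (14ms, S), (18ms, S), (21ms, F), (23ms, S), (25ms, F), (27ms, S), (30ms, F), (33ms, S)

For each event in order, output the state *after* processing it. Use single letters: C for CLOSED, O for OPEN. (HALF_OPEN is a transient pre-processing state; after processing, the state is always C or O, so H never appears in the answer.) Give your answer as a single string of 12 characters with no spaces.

Answer: CCCCCCCCCCCC

Derivation:
State after each event:
  event#1 t=0ms outcome=S: state=CLOSED
  event#2 t=3ms outcome=F: state=CLOSED
  event#3 t=6ms outcome=F: state=CLOSED
  event#4 t=10ms outcome=F: state=CLOSED
  event#5 t=14ms outcome=S: state=CLOSED
  event#6 t=18ms outcome=S: state=CLOSED
  event#7 t=21ms outcome=F: state=CLOSED
  event#8 t=23ms outcome=S: state=CLOSED
  event#9 t=25ms outcome=F: state=CLOSED
  event#10 t=27ms outcome=S: state=CLOSED
  event#11 t=30ms outcome=F: state=CLOSED
  event#12 t=33ms outcome=S: state=CLOSED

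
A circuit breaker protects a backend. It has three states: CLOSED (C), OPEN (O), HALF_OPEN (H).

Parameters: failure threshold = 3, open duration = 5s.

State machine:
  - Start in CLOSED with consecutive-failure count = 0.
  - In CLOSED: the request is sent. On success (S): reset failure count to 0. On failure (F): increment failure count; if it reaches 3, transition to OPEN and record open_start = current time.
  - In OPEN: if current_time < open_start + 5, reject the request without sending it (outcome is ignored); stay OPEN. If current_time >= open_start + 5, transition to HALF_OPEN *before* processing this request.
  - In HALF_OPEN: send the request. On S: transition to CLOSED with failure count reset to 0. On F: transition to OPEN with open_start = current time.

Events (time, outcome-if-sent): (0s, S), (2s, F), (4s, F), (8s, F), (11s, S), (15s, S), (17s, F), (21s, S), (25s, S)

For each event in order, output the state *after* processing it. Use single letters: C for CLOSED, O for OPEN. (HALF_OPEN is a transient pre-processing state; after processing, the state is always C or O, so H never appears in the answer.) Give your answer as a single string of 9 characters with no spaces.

Answer: CCCOOCCCC

Derivation:
State after each event:
  event#1 t=0s outcome=S: state=CLOSED
  event#2 t=2s outcome=F: state=CLOSED
  event#3 t=4s outcome=F: state=CLOSED
  event#4 t=8s outcome=F: state=OPEN
  event#5 t=11s outcome=S: state=OPEN
  event#6 t=15s outcome=S: state=CLOSED
  event#7 t=17s outcome=F: state=CLOSED
  event#8 t=21s outcome=S: state=CLOSED
  event#9 t=25s outcome=S: state=CLOSED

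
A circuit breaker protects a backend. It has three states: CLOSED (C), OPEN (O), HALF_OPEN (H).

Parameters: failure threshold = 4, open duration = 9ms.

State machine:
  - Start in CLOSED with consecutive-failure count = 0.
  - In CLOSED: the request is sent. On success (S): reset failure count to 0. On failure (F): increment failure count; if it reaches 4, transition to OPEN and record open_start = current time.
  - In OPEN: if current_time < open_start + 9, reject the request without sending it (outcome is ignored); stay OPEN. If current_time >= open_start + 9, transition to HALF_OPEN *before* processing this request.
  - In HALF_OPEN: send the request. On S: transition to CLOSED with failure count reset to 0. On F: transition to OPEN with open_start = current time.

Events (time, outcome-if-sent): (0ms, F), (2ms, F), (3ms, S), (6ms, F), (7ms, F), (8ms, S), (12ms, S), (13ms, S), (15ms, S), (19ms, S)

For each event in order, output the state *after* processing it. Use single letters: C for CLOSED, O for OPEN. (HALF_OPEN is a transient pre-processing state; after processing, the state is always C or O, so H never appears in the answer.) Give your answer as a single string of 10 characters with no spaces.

Answer: CCCCCCCCCC

Derivation:
State after each event:
  event#1 t=0ms outcome=F: state=CLOSED
  event#2 t=2ms outcome=F: state=CLOSED
  event#3 t=3ms outcome=S: state=CLOSED
  event#4 t=6ms outcome=F: state=CLOSED
  event#5 t=7ms outcome=F: state=CLOSED
  event#6 t=8ms outcome=S: state=CLOSED
  event#7 t=12ms outcome=S: state=CLOSED
  event#8 t=13ms outcome=S: state=CLOSED
  event#9 t=15ms outcome=S: state=CLOSED
  event#10 t=19ms outcome=S: state=CLOSED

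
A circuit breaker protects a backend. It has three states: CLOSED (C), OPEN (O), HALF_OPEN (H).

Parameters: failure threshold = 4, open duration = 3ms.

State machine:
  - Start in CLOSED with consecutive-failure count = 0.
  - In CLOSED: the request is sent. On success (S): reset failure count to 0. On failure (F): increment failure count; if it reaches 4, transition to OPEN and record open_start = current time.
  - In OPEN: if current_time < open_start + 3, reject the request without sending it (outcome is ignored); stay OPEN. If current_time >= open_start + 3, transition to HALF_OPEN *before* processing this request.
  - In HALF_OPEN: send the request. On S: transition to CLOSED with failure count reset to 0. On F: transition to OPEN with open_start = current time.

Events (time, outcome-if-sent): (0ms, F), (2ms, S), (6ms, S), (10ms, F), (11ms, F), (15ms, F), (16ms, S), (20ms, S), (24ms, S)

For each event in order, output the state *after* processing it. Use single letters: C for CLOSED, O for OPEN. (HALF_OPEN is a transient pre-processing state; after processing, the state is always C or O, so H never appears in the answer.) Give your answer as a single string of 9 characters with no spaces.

Answer: CCCCCCCCC

Derivation:
State after each event:
  event#1 t=0ms outcome=F: state=CLOSED
  event#2 t=2ms outcome=S: state=CLOSED
  event#3 t=6ms outcome=S: state=CLOSED
  event#4 t=10ms outcome=F: state=CLOSED
  event#5 t=11ms outcome=F: state=CLOSED
  event#6 t=15ms outcome=F: state=CLOSED
  event#7 t=16ms outcome=S: state=CLOSED
  event#8 t=20ms outcome=S: state=CLOSED
  event#9 t=24ms outcome=S: state=CLOSED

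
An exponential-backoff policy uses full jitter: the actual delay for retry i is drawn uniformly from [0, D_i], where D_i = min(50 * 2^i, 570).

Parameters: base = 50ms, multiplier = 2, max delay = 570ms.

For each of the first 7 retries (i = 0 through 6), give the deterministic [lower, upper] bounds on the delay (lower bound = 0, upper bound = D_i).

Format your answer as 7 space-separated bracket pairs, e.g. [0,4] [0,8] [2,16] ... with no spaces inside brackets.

Computing bounds per retry:
  i=0: D_i=min(50*2^0,570)=50, bounds=[0,50]
  i=1: D_i=min(50*2^1,570)=100, bounds=[0,100]
  i=2: D_i=min(50*2^2,570)=200, bounds=[0,200]
  i=3: D_i=min(50*2^3,570)=400, bounds=[0,400]
  i=4: D_i=min(50*2^4,570)=570, bounds=[0,570]
  i=5: D_i=min(50*2^5,570)=570, bounds=[0,570]
  i=6: D_i=min(50*2^6,570)=570, bounds=[0,570]

Answer: [0,50] [0,100] [0,200] [0,400] [0,570] [0,570] [0,570]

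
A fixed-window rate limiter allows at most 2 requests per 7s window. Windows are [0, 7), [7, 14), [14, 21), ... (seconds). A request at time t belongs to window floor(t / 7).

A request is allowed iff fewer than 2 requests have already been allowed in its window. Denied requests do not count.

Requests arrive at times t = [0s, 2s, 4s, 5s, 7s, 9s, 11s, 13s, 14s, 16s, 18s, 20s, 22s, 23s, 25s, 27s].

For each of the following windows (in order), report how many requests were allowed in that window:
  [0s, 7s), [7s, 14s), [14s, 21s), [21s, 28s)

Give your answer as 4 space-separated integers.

Answer: 2 2 2 2

Derivation:
Processing requests:
  req#1 t=0s (window 0): ALLOW
  req#2 t=2s (window 0): ALLOW
  req#3 t=4s (window 0): DENY
  req#4 t=5s (window 0): DENY
  req#5 t=7s (window 1): ALLOW
  req#6 t=9s (window 1): ALLOW
  req#7 t=11s (window 1): DENY
  req#8 t=13s (window 1): DENY
  req#9 t=14s (window 2): ALLOW
  req#10 t=16s (window 2): ALLOW
  req#11 t=18s (window 2): DENY
  req#12 t=20s (window 2): DENY
  req#13 t=22s (window 3): ALLOW
  req#14 t=23s (window 3): ALLOW
  req#15 t=25s (window 3): DENY
  req#16 t=27s (window 3): DENY

Allowed counts by window: 2 2 2 2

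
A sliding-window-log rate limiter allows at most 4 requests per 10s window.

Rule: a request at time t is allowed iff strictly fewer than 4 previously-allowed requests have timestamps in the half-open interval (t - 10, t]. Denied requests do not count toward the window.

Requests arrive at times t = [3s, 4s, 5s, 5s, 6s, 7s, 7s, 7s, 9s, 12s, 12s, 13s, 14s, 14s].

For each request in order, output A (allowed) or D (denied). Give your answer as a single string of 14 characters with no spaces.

Tracking allowed requests in the window:
  req#1 t=3s: ALLOW
  req#2 t=4s: ALLOW
  req#3 t=5s: ALLOW
  req#4 t=5s: ALLOW
  req#5 t=6s: DENY
  req#6 t=7s: DENY
  req#7 t=7s: DENY
  req#8 t=7s: DENY
  req#9 t=9s: DENY
  req#10 t=12s: DENY
  req#11 t=12s: DENY
  req#12 t=13s: ALLOW
  req#13 t=14s: ALLOW
  req#14 t=14s: DENY

Answer: AAAADDDDDDDAAD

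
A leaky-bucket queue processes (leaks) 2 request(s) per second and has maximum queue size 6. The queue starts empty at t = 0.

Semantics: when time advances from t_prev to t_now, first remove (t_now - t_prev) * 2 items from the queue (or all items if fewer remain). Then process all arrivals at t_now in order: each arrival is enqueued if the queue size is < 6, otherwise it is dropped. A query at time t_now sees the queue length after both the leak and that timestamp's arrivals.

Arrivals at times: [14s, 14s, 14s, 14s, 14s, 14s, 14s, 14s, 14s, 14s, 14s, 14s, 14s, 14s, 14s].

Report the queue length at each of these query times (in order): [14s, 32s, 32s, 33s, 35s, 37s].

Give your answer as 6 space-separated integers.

Queue lengths at query times:
  query t=14s: backlog = 6
  query t=32s: backlog = 0
  query t=32s: backlog = 0
  query t=33s: backlog = 0
  query t=35s: backlog = 0
  query t=37s: backlog = 0

Answer: 6 0 0 0 0 0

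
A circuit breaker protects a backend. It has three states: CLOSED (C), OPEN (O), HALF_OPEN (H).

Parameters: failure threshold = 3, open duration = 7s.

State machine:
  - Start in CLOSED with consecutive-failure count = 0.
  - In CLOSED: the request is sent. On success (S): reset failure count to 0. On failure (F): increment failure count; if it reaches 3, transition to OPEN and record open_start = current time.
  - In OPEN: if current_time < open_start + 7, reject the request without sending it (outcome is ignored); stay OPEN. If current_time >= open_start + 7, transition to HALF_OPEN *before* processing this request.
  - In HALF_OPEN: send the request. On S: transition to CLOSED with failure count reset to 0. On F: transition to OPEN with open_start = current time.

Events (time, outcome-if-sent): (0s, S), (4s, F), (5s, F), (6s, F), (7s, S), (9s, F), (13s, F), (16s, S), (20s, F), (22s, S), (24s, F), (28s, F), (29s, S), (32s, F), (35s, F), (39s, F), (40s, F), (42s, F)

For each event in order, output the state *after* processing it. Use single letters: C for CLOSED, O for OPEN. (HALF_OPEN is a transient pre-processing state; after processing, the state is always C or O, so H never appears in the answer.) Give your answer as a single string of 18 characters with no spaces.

State after each event:
  event#1 t=0s outcome=S: state=CLOSED
  event#2 t=4s outcome=F: state=CLOSED
  event#3 t=5s outcome=F: state=CLOSED
  event#4 t=6s outcome=F: state=OPEN
  event#5 t=7s outcome=S: state=OPEN
  event#6 t=9s outcome=F: state=OPEN
  event#7 t=13s outcome=F: state=OPEN
  event#8 t=16s outcome=S: state=OPEN
  event#9 t=20s outcome=F: state=OPEN
  event#10 t=22s outcome=S: state=OPEN
  event#11 t=24s outcome=F: state=OPEN
  event#12 t=28s outcome=F: state=OPEN
  event#13 t=29s outcome=S: state=OPEN
  event#14 t=32s outcome=F: state=OPEN
  event#15 t=35s outcome=F: state=OPEN
  event#16 t=39s outcome=F: state=OPEN
  event#17 t=40s outcome=F: state=OPEN
  event#18 t=42s outcome=F: state=OPEN

Answer: CCCOOOOOOOOOOOOOOO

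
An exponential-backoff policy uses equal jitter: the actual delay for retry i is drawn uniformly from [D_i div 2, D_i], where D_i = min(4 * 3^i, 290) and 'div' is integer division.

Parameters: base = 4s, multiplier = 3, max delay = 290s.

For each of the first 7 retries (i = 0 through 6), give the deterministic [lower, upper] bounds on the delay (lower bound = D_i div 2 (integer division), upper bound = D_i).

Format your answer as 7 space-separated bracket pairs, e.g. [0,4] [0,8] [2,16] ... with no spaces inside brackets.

Computing bounds per retry:
  i=0: D_i=min(4*3^0,290)=4, bounds=[2,4]
  i=1: D_i=min(4*3^1,290)=12, bounds=[6,12]
  i=2: D_i=min(4*3^2,290)=36, bounds=[18,36]
  i=3: D_i=min(4*3^3,290)=108, bounds=[54,108]
  i=4: D_i=min(4*3^4,290)=290, bounds=[145,290]
  i=5: D_i=min(4*3^5,290)=290, bounds=[145,290]
  i=6: D_i=min(4*3^6,290)=290, bounds=[145,290]

Answer: [2,4] [6,12] [18,36] [54,108] [145,290] [145,290] [145,290]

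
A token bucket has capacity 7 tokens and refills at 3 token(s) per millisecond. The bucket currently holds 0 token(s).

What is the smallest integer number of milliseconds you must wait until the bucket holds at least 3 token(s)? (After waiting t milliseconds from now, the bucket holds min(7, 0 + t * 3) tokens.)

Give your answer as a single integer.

Answer: 1

Derivation:
Need 0 + t * 3 >= 3, so t >= 3/3.
Smallest integer t = ceil(3/3) = 1.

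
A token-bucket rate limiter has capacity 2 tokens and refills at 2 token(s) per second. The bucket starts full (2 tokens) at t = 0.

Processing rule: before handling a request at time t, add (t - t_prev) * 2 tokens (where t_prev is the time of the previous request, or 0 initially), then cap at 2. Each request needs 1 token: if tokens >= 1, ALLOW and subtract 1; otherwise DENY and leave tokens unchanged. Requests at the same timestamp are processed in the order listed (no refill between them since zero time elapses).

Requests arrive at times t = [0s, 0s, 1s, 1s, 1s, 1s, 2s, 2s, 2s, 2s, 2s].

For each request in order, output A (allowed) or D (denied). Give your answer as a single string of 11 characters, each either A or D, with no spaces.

Answer: AAAADDAADDD

Derivation:
Simulating step by step:
  req#1 t=0s: ALLOW
  req#2 t=0s: ALLOW
  req#3 t=1s: ALLOW
  req#4 t=1s: ALLOW
  req#5 t=1s: DENY
  req#6 t=1s: DENY
  req#7 t=2s: ALLOW
  req#8 t=2s: ALLOW
  req#9 t=2s: DENY
  req#10 t=2s: DENY
  req#11 t=2s: DENY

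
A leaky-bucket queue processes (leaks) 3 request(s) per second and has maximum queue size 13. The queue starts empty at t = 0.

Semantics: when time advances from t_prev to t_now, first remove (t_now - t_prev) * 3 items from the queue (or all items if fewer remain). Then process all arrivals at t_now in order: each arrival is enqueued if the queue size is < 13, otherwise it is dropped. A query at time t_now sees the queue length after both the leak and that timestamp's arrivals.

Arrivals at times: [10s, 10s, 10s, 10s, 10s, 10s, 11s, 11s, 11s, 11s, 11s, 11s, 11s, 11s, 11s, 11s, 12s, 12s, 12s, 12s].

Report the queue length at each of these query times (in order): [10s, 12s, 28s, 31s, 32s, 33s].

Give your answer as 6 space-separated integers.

Answer: 6 13 0 0 0 0

Derivation:
Queue lengths at query times:
  query t=10s: backlog = 6
  query t=12s: backlog = 13
  query t=28s: backlog = 0
  query t=31s: backlog = 0
  query t=32s: backlog = 0
  query t=33s: backlog = 0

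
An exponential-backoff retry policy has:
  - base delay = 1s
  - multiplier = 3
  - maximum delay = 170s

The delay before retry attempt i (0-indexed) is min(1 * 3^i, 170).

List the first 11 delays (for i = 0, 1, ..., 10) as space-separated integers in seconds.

Answer: 1 3 9 27 81 170 170 170 170 170 170

Derivation:
Computing each delay:
  i=0: min(1*3^0, 170) = 1
  i=1: min(1*3^1, 170) = 3
  i=2: min(1*3^2, 170) = 9
  i=3: min(1*3^3, 170) = 27
  i=4: min(1*3^4, 170) = 81
  i=5: min(1*3^5, 170) = 170
  i=6: min(1*3^6, 170) = 170
  i=7: min(1*3^7, 170) = 170
  i=8: min(1*3^8, 170) = 170
  i=9: min(1*3^9, 170) = 170
  i=10: min(1*3^10, 170) = 170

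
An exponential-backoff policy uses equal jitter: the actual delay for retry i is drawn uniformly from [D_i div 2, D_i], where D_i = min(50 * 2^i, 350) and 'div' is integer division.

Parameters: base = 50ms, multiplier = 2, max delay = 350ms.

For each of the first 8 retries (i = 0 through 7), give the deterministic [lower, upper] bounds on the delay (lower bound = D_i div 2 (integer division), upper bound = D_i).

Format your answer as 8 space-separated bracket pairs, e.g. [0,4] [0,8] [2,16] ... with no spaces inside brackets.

Computing bounds per retry:
  i=0: D_i=min(50*2^0,350)=50, bounds=[25,50]
  i=1: D_i=min(50*2^1,350)=100, bounds=[50,100]
  i=2: D_i=min(50*2^2,350)=200, bounds=[100,200]
  i=3: D_i=min(50*2^3,350)=350, bounds=[175,350]
  i=4: D_i=min(50*2^4,350)=350, bounds=[175,350]
  i=5: D_i=min(50*2^5,350)=350, bounds=[175,350]
  i=6: D_i=min(50*2^6,350)=350, bounds=[175,350]
  i=7: D_i=min(50*2^7,350)=350, bounds=[175,350]

Answer: [25,50] [50,100] [100,200] [175,350] [175,350] [175,350] [175,350] [175,350]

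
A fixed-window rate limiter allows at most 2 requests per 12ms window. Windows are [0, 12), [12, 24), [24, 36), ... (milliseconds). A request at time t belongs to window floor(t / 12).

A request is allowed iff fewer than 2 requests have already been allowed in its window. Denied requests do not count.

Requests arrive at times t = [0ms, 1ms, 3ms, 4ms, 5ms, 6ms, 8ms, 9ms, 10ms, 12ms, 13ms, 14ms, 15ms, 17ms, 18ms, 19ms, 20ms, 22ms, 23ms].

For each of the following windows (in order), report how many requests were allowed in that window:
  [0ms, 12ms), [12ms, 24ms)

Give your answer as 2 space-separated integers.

Processing requests:
  req#1 t=0ms (window 0): ALLOW
  req#2 t=1ms (window 0): ALLOW
  req#3 t=3ms (window 0): DENY
  req#4 t=4ms (window 0): DENY
  req#5 t=5ms (window 0): DENY
  req#6 t=6ms (window 0): DENY
  req#7 t=8ms (window 0): DENY
  req#8 t=9ms (window 0): DENY
  req#9 t=10ms (window 0): DENY
  req#10 t=12ms (window 1): ALLOW
  req#11 t=13ms (window 1): ALLOW
  req#12 t=14ms (window 1): DENY
  req#13 t=15ms (window 1): DENY
  req#14 t=17ms (window 1): DENY
  req#15 t=18ms (window 1): DENY
  req#16 t=19ms (window 1): DENY
  req#17 t=20ms (window 1): DENY
  req#18 t=22ms (window 1): DENY
  req#19 t=23ms (window 1): DENY

Allowed counts by window: 2 2

Answer: 2 2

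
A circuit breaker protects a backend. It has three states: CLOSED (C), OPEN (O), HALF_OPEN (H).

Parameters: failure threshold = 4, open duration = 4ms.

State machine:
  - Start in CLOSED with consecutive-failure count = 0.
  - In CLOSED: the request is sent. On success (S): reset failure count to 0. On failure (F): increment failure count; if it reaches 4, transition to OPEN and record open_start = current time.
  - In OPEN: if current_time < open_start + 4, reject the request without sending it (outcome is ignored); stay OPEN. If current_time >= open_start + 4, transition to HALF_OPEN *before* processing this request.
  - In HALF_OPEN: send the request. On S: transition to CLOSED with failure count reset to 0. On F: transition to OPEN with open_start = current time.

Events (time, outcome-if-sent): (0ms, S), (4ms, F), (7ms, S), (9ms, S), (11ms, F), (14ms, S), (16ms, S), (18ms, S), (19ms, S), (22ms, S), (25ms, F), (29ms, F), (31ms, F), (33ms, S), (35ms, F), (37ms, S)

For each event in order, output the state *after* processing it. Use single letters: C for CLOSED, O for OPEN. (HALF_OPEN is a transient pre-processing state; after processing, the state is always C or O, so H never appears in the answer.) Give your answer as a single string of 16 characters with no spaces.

Answer: CCCCCCCCCCCCCCCC

Derivation:
State after each event:
  event#1 t=0ms outcome=S: state=CLOSED
  event#2 t=4ms outcome=F: state=CLOSED
  event#3 t=7ms outcome=S: state=CLOSED
  event#4 t=9ms outcome=S: state=CLOSED
  event#5 t=11ms outcome=F: state=CLOSED
  event#6 t=14ms outcome=S: state=CLOSED
  event#7 t=16ms outcome=S: state=CLOSED
  event#8 t=18ms outcome=S: state=CLOSED
  event#9 t=19ms outcome=S: state=CLOSED
  event#10 t=22ms outcome=S: state=CLOSED
  event#11 t=25ms outcome=F: state=CLOSED
  event#12 t=29ms outcome=F: state=CLOSED
  event#13 t=31ms outcome=F: state=CLOSED
  event#14 t=33ms outcome=S: state=CLOSED
  event#15 t=35ms outcome=F: state=CLOSED
  event#16 t=37ms outcome=S: state=CLOSED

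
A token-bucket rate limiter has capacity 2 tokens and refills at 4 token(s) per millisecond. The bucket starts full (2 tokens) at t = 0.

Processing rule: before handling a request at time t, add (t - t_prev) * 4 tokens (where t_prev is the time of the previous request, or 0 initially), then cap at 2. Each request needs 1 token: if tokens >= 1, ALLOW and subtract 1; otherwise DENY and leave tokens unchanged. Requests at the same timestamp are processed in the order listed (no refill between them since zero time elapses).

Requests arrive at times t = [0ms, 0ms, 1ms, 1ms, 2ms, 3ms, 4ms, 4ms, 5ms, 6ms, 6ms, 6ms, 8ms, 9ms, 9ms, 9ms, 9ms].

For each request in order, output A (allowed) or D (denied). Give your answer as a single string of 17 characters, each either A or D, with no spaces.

Simulating step by step:
  req#1 t=0ms: ALLOW
  req#2 t=0ms: ALLOW
  req#3 t=1ms: ALLOW
  req#4 t=1ms: ALLOW
  req#5 t=2ms: ALLOW
  req#6 t=3ms: ALLOW
  req#7 t=4ms: ALLOW
  req#8 t=4ms: ALLOW
  req#9 t=5ms: ALLOW
  req#10 t=6ms: ALLOW
  req#11 t=6ms: ALLOW
  req#12 t=6ms: DENY
  req#13 t=8ms: ALLOW
  req#14 t=9ms: ALLOW
  req#15 t=9ms: ALLOW
  req#16 t=9ms: DENY
  req#17 t=9ms: DENY

Answer: AAAAAAAAAAADAAADD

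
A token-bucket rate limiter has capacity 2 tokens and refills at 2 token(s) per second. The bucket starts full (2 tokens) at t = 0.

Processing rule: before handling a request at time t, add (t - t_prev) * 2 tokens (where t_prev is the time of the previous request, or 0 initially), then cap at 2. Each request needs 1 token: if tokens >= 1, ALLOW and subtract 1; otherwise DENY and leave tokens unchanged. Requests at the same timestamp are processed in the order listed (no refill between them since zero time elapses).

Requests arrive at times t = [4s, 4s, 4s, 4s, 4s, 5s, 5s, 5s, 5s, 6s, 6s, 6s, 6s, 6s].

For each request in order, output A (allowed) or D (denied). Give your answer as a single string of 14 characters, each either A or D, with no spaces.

Simulating step by step:
  req#1 t=4s: ALLOW
  req#2 t=4s: ALLOW
  req#3 t=4s: DENY
  req#4 t=4s: DENY
  req#5 t=4s: DENY
  req#6 t=5s: ALLOW
  req#7 t=5s: ALLOW
  req#8 t=5s: DENY
  req#9 t=5s: DENY
  req#10 t=6s: ALLOW
  req#11 t=6s: ALLOW
  req#12 t=6s: DENY
  req#13 t=6s: DENY
  req#14 t=6s: DENY

Answer: AADDDAADDAADDD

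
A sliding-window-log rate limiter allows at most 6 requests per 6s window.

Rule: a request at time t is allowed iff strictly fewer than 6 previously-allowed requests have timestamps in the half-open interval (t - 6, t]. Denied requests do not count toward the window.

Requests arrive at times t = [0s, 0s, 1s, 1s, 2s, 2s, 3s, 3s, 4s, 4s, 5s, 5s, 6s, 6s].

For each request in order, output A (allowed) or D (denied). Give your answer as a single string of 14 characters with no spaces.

Answer: AAAAAADDDDDDAA

Derivation:
Tracking allowed requests in the window:
  req#1 t=0s: ALLOW
  req#2 t=0s: ALLOW
  req#3 t=1s: ALLOW
  req#4 t=1s: ALLOW
  req#5 t=2s: ALLOW
  req#6 t=2s: ALLOW
  req#7 t=3s: DENY
  req#8 t=3s: DENY
  req#9 t=4s: DENY
  req#10 t=4s: DENY
  req#11 t=5s: DENY
  req#12 t=5s: DENY
  req#13 t=6s: ALLOW
  req#14 t=6s: ALLOW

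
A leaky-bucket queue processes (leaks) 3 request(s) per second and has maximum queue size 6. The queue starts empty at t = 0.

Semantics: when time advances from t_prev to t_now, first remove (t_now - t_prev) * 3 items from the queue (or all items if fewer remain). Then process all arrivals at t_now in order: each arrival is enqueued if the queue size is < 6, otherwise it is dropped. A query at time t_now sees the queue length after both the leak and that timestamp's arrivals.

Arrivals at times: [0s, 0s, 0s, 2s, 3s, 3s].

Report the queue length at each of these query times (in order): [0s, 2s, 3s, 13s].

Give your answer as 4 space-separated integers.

Queue lengths at query times:
  query t=0s: backlog = 3
  query t=2s: backlog = 1
  query t=3s: backlog = 2
  query t=13s: backlog = 0

Answer: 3 1 2 0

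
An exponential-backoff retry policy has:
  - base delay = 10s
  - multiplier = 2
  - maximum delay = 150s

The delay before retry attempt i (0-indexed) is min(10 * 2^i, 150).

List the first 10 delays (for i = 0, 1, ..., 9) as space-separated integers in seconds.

Computing each delay:
  i=0: min(10*2^0, 150) = 10
  i=1: min(10*2^1, 150) = 20
  i=2: min(10*2^2, 150) = 40
  i=3: min(10*2^3, 150) = 80
  i=4: min(10*2^4, 150) = 150
  i=5: min(10*2^5, 150) = 150
  i=6: min(10*2^6, 150) = 150
  i=7: min(10*2^7, 150) = 150
  i=8: min(10*2^8, 150) = 150
  i=9: min(10*2^9, 150) = 150

Answer: 10 20 40 80 150 150 150 150 150 150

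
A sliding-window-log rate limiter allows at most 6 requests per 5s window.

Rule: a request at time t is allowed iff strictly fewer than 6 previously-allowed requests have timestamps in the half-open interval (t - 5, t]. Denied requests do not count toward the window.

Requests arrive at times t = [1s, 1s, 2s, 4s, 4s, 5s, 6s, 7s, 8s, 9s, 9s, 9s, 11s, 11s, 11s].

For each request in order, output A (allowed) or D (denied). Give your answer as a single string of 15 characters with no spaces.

Tracking allowed requests in the window:
  req#1 t=1s: ALLOW
  req#2 t=1s: ALLOW
  req#3 t=2s: ALLOW
  req#4 t=4s: ALLOW
  req#5 t=4s: ALLOW
  req#6 t=5s: ALLOW
  req#7 t=6s: ALLOW
  req#8 t=7s: ALLOW
  req#9 t=8s: ALLOW
  req#10 t=9s: ALLOW
  req#11 t=9s: ALLOW
  req#12 t=9s: DENY
  req#13 t=11s: ALLOW
  req#14 t=11s: ALLOW
  req#15 t=11s: DENY

Answer: AAAAAAAAAAADAAD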